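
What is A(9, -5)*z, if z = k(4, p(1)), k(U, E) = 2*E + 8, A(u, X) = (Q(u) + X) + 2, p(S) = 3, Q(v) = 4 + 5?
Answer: 84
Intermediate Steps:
Q(v) = 9
A(u, X) = 11 + X (A(u, X) = (9 + X) + 2 = 11 + X)
k(U, E) = 8 + 2*E
z = 14 (z = 8 + 2*3 = 8 + 6 = 14)
A(9, -5)*z = (11 - 5)*14 = 6*14 = 84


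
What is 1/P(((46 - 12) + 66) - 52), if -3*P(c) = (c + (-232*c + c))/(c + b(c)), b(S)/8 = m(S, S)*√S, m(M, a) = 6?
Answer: 3/230 + 6*√3/115 ≈ 0.10341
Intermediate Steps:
b(S) = 48*√S (b(S) = 8*(6*√S) = 48*√S)
P(c) = 230*c/(3*(c + 48*√c)) (P(c) = -(c + (-232*c + c))/(3*(c + 48*√c)) = -(c - 231*c)/(3*(c + 48*√c)) = -(-230*c)/(3*(c + 48*√c)) = -(-230)*c/(3*(c + 48*√c)) = 230*c/(3*(c + 48*√c)))
1/P(((46 - 12) + 66) - 52) = 1/(230*(((46 - 12) + 66) - 52)/(3*((((46 - 12) + 66) - 52) + 48*√(((46 - 12) + 66) - 52)))) = 1/(230*((34 + 66) - 52)/(3*(((34 + 66) - 52) + 48*√((34 + 66) - 52)))) = 1/(230*(100 - 52)/(3*((100 - 52) + 48*√(100 - 52)))) = 1/((230/3)*48/(48 + 48*√48)) = 1/((230/3)*48/(48 + 48*(4*√3))) = 1/((230/3)*48/(48 + 192*√3)) = 1/(3680/(48 + 192*√3)) = 3/230 + 6*√3/115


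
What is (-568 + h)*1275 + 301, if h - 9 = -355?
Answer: -1165049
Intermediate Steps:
h = -346 (h = 9 - 355 = -346)
(-568 + h)*1275 + 301 = (-568 - 346)*1275 + 301 = -914*1275 + 301 = -1165350 + 301 = -1165049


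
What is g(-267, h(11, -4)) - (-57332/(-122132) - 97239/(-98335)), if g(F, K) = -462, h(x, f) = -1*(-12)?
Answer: -1391516134352/3002462555 ≈ -463.46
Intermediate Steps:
h(x, f) = 12
g(-267, h(11, -4)) - (-57332/(-122132) - 97239/(-98335)) = -462 - (-57332/(-122132) - 97239/(-98335)) = -462 - (-57332*(-1/122132) - 97239*(-1/98335)) = -462 - (14333/30533 + 97239/98335) = -462 - 1*4378433942/3002462555 = -462 - 4378433942/3002462555 = -1391516134352/3002462555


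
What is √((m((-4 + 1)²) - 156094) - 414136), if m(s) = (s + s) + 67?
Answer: I*√570145 ≈ 755.08*I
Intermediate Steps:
m(s) = 67 + 2*s (m(s) = 2*s + 67 = 67 + 2*s)
√((m((-4 + 1)²) - 156094) - 414136) = √(((67 + 2*(-4 + 1)²) - 156094) - 414136) = √(((67 + 2*(-3)²) - 156094) - 414136) = √(((67 + 2*9) - 156094) - 414136) = √(((67 + 18) - 156094) - 414136) = √((85 - 156094) - 414136) = √(-156009 - 414136) = √(-570145) = I*√570145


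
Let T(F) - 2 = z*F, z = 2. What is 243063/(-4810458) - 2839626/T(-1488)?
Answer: 2276529789891/2384383682 ≈ 954.77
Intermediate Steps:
T(F) = 2 + 2*F
243063/(-4810458) - 2839626/T(-1488) = 243063/(-4810458) - 2839626/(2 + 2*(-1488)) = 243063*(-1/4810458) - 2839626/(2 - 2976) = -81021/1603486 - 2839626/(-2974) = -81021/1603486 - 2839626*(-1/2974) = -81021/1603486 + 1419813/1487 = 2276529789891/2384383682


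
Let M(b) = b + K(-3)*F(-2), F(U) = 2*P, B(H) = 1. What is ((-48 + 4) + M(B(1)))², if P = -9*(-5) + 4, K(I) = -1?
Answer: 19881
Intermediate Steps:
P = 49 (P = -3*(-15) + 4 = 45 + 4 = 49)
F(U) = 98 (F(U) = 2*49 = 98)
M(b) = -98 + b (M(b) = b - 1*98 = b - 98 = -98 + b)
((-48 + 4) + M(B(1)))² = ((-48 + 4) + (-98 + 1))² = (-44 - 97)² = (-141)² = 19881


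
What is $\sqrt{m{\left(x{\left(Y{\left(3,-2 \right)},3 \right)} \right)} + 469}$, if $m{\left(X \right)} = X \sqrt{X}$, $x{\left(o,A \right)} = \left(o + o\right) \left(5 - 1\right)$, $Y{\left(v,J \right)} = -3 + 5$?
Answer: $\sqrt{533} \approx 23.087$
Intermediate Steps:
$Y{\left(v,J \right)} = 2$
$x{\left(o,A \right)} = 8 o$ ($x{\left(o,A \right)} = 2 o 4 = 8 o$)
$m{\left(X \right)} = X^{\frac{3}{2}}$
$\sqrt{m{\left(x{\left(Y{\left(3,-2 \right)},3 \right)} \right)} + 469} = \sqrt{\left(8 \cdot 2\right)^{\frac{3}{2}} + 469} = \sqrt{16^{\frac{3}{2}} + 469} = \sqrt{64 + 469} = \sqrt{533}$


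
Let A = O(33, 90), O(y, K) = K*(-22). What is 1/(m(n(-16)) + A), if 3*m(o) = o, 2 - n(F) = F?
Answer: -1/1974 ≈ -0.00050659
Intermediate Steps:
n(F) = 2 - F
m(o) = o/3
O(y, K) = -22*K
A = -1980 (A = -22*90 = -1980)
1/(m(n(-16)) + A) = 1/((2 - 1*(-16))/3 - 1980) = 1/((2 + 16)/3 - 1980) = 1/((⅓)*18 - 1980) = 1/(6 - 1980) = 1/(-1974) = -1/1974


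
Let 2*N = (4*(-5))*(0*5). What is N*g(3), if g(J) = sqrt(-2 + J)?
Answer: 0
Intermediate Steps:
N = 0 (N = ((4*(-5))*(0*5))/2 = (-20*0)/2 = (1/2)*0 = 0)
N*g(3) = 0*sqrt(-2 + 3) = 0*sqrt(1) = 0*1 = 0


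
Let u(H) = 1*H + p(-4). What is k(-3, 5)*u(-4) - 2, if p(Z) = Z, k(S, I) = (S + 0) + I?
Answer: -18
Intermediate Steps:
k(S, I) = I + S (k(S, I) = S + I = I + S)
u(H) = -4 + H (u(H) = 1*H - 4 = H - 4 = -4 + H)
k(-3, 5)*u(-4) - 2 = (5 - 3)*(-4 - 4) - 2 = 2*(-8) - 2 = -16 - 2 = -18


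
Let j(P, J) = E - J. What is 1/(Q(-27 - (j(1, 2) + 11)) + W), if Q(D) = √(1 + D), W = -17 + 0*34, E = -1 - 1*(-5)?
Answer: -17/328 - I*√39/328 ≈ -0.051829 - 0.01904*I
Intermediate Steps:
E = 4 (E = -1 + 5 = 4)
j(P, J) = 4 - J
W = -17 (W = -17 + 0 = -17)
1/(Q(-27 - (j(1, 2) + 11)) + W) = 1/(√(1 + (-27 - ((4 - 1*2) + 11))) - 17) = 1/(√(1 + (-27 - ((4 - 2) + 11))) - 17) = 1/(√(1 + (-27 - (2 + 11))) - 17) = 1/(√(1 + (-27 - 1*13)) - 17) = 1/(√(1 + (-27 - 13)) - 17) = 1/(√(1 - 40) - 17) = 1/(√(-39) - 17) = 1/(I*√39 - 17) = 1/(-17 + I*√39)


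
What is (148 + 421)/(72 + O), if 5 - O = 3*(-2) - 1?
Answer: 569/84 ≈ 6.7738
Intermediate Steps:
O = 12 (O = 5 - (3*(-2) - 1) = 5 - (-6 - 1) = 5 - 1*(-7) = 5 + 7 = 12)
(148 + 421)/(72 + O) = (148 + 421)/(72 + 12) = 569/84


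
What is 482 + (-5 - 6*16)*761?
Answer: -76379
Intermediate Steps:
482 + (-5 - 6*16)*761 = 482 + (-5 - 96)*761 = 482 - 101*761 = 482 - 76861 = -76379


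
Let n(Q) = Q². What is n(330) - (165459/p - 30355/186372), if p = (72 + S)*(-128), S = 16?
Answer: 57161079523667/524823552 ≈ 1.0891e+5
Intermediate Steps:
p = -11264 (p = (72 + 16)*(-128) = 88*(-128) = -11264)
n(330) - (165459/p - 30355/186372) = 330² - (165459/(-11264) - 30355/186372) = 108900 - (165459*(-1/11264) - 30355*1/186372) = 108900 - (-165459/11264 - 30355/186372) = 108900 - 1*(-7794710867/524823552) = 108900 + 7794710867/524823552 = 57161079523667/524823552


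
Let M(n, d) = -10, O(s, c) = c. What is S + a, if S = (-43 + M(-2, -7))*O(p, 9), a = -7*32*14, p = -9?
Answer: -3613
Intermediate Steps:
a = -3136 (a = -224*14 = -3136)
S = -477 (S = (-43 - 10)*9 = -53*9 = -477)
S + a = -477 - 3136 = -3613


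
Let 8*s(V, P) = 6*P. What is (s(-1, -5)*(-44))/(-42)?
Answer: -55/14 ≈ -3.9286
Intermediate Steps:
s(V, P) = 3*P/4 (s(V, P) = (6*P)/8 = 3*P/4)
(s(-1, -5)*(-44))/(-42) = (((¾)*(-5))*(-44))/(-42) = -15/4*(-44)*(-1/42) = 165*(-1/42) = -55/14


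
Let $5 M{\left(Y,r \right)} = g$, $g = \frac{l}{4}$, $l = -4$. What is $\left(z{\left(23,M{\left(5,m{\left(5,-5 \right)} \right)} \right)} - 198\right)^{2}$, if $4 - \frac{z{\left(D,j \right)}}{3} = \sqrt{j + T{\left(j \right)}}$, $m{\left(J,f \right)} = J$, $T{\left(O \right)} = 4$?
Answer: $\frac{173151}{5} + \frac{1116 \sqrt{95}}{5} \approx 36806.0$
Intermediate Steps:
$g = -1$ ($g = - \frac{4}{4} = \left(-4\right) \frac{1}{4} = -1$)
$M{\left(Y,r \right)} = - \frac{1}{5}$ ($M{\left(Y,r \right)} = \frac{1}{5} \left(-1\right) = - \frac{1}{5}$)
$z{\left(D,j \right)} = 12 - 3 \sqrt{4 + j}$ ($z{\left(D,j \right)} = 12 - 3 \sqrt{j + 4} = 12 - 3 \sqrt{4 + j}$)
$\left(z{\left(23,M{\left(5,m{\left(5,-5 \right)} \right)} \right)} - 198\right)^{2} = \left(\left(12 - 3 \sqrt{4 - \frac{1}{5}}\right) - 198\right)^{2} = \left(\left(12 - 3 \sqrt{\frac{19}{5}}\right) - 198\right)^{2} = \left(\left(12 - 3 \frac{\sqrt{95}}{5}\right) - 198\right)^{2} = \left(\left(12 - \frac{3 \sqrt{95}}{5}\right) - 198\right)^{2} = \left(-186 - \frac{3 \sqrt{95}}{5}\right)^{2}$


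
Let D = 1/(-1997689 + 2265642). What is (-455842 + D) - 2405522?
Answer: -766711067891/267953 ≈ -2.8614e+6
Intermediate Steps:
D = 1/267953 ≈ 3.7320e-6
(-455842 + D) - 2405522 = (-455842 + 1/267953) - 2405522 = -122144231425/267953 - 2405522 = -766711067891/267953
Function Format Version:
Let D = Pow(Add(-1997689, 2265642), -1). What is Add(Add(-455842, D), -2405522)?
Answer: Rational(-766711067891, 267953) ≈ -2.8614e+6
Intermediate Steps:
D = Rational(1, 267953) (D = Pow(267953, -1) = Rational(1, 267953) ≈ 3.7320e-6)
Add(Add(-455842, D), -2405522) = Add(Add(-455842, Rational(1, 267953)), -2405522) = Add(Rational(-122144231425, 267953), -2405522) = Rational(-766711067891, 267953)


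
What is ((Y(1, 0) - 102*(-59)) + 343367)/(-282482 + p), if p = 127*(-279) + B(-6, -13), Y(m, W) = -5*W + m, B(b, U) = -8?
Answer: -349386/317923 ≈ -1.0990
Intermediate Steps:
Y(m, W) = m - 5*W
p = -35441 (p = 127*(-279) - 8 = -35433 - 8 = -35441)
((Y(1, 0) - 102*(-59)) + 343367)/(-282482 + p) = (((1 - 5*0) - 102*(-59)) + 343367)/(-282482 - 35441) = (((1 + 0) + 6018) + 343367)/(-317923) = ((1 + 6018) + 343367)*(-1/317923) = (6019 + 343367)*(-1/317923) = 349386*(-1/317923) = -349386/317923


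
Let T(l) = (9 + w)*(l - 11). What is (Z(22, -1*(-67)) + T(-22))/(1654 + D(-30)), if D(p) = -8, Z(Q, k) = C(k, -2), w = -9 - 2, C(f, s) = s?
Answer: 32/823 ≈ 0.038882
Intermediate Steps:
w = -11
Z(Q, k) = -2
T(l) = 22 - 2*l (T(l) = (9 - 11)*(l - 11) = -2*(-11 + l) = 22 - 2*l)
(Z(22, -1*(-67)) + T(-22))/(1654 + D(-30)) = (-2 + (22 - 2*(-22)))/(1654 - 8) = (-2 + (22 + 44))/1646 = (-2 + 66)*(1/1646) = 64*(1/1646) = 32/823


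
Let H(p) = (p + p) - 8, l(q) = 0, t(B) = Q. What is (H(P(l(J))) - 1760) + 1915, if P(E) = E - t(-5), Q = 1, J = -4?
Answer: 145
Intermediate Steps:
t(B) = 1
P(E) = -1 + E (P(E) = E - 1*1 = E - 1 = -1 + E)
H(p) = -8 + 2*p (H(p) = 2*p - 8 = -8 + 2*p)
(H(P(l(J))) - 1760) + 1915 = ((-8 + 2*(-1 + 0)) - 1760) + 1915 = ((-8 + 2*(-1)) - 1760) + 1915 = ((-8 - 2) - 1760) + 1915 = (-10 - 1760) + 1915 = -1770 + 1915 = 145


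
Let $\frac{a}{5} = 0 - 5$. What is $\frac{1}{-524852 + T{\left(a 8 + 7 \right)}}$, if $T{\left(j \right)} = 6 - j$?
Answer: $- \frac{1}{524653} \approx -1.906 \cdot 10^{-6}$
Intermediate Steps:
$a = -25$ ($a = 5 \left(0 - 5\right) = 5 \left(-5\right) = -25$)
$\frac{1}{-524852 + T{\left(a 8 + 7 \right)}} = \frac{1}{-524852 + \left(6 - \left(\left(-25\right) 8 + 7\right)\right)} = \frac{1}{-524852 + \left(6 - \left(-200 + 7\right)\right)} = \frac{1}{-524852 + \left(6 - -193\right)} = \frac{1}{-524852 + \left(6 + 193\right)} = \frac{1}{-524852 + 199} = \frac{1}{-524653} = - \frac{1}{524653}$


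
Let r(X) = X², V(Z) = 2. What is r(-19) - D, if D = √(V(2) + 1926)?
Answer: 361 - 2*√482 ≈ 317.09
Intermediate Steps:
D = 2*√482 (D = √(2 + 1926) = √1928 = 2*√482 ≈ 43.909)
r(-19) - D = (-19)² - 2*√482 = 361 - 2*√482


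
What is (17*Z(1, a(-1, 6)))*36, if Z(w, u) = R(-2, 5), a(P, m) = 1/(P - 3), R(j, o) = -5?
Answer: -3060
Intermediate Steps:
a(P, m) = 1/(-3 + P)
Z(w, u) = -5
(17*Z(1, a(-1, 6)))*36 = (17*(-5))*36 = -85*36 = -3060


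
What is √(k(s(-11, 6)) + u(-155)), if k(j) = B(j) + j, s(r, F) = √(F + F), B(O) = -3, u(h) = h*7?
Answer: √(-1088 + 2*√3) ≈ 32.932*I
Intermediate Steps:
u(h) = 7*h
s(r, F) = √2*√F (s(r, F) = √(2*F) = √2*√F)
k(j) = -3 + j
√(k(s(-11, 6)) + u(-155)) = √((-3 + √2*√6) + 7*(-155)) = √((-3 + 2*√3) - 1085) = √(-1088 + 2*√3)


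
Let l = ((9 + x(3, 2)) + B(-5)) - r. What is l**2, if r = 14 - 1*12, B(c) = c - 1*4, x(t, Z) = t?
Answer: 1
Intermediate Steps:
B(c) = -4 + c (B(c) = c - 4 = -4 + c)
r = 2 (r = 14 - 12 = 2)
l = 1 (l = ((9 + 3) + (-4 - 5)) - 1*2 = (12 - 9) - 2 = 3 - 2 = 1)
l**2 = 1**2 = 1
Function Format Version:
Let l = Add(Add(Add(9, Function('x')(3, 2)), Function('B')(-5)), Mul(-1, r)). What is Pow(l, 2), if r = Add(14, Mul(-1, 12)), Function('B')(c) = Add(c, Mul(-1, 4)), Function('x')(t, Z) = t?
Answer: 1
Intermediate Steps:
Function('B')(c) = Add(-4, c) (Function('B')(c) = Add(c, -4) = Add(-4, c))
r = 2 (r = Add(14, -12) = 2)
l = 1 (l = Add(Add(Add(9, 3), Add(-4, -5)), Mul(-1, 2)) = Add(Add(12, -9), -2) = Add(3, -2) = 1)
Pow(l, 2) = Pow(1, 2) = 1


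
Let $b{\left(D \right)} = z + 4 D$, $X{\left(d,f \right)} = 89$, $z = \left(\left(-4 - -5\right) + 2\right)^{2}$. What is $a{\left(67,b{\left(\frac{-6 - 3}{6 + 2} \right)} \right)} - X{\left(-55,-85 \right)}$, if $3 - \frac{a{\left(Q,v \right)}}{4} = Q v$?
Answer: $-1283$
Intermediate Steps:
$z = 9$ ($z = \left(\left(-4 + 5\right) + 2\right)^{2} = \left(1 + 2\right)^{2} = 3^{2} = 9$)
$b{\left(D \right)} = 9 + 4 D$
$a{\left(Q,v \right)} = 12 - 4 Q v$
$a{\left(67,b{\left(\frac{-6 - 3}{6 + 2} \right)} \right)} - X{\left(-55,-85 \right)} = \left(12 - 268 \left(9 + 4 \frac{-6 - 3}{6 + 2}\right)\right) - 89 = \left(12 - 268 \left(9 + 4 \left(- \frac{9}{8}\right)\right)\right) - 89 = \left(12 - 268 \left(9 - \frac{9}{2}\right)\right) - 89 = \left(12 - 268 \cdot \frac{9}{2}\right) - 89 = \left(12 - 1206\right) - 89 = -1194 - 89 = -1283$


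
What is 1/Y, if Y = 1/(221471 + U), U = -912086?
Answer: -690615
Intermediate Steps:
Y = -1/690615 (Y = 1/(221471 - 912086) = 1/(-690615) = -1/690615 ≈ -1.4480e-6)
1/Y = 1/(-1/690615) = -690615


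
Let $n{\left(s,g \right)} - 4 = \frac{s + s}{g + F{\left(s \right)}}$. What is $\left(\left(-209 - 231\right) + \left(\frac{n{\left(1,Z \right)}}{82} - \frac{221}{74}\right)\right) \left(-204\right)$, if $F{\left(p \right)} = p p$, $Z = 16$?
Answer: $\frac{137074602}{1517} \approx 90359.0$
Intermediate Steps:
$F{\left(p \right)} = p^{2}$
$n{\left(s,g \right)} = 4 + \frac{2 s}{g + s^{2}}$ ($n{\left(s,g \right)} = 4 + \frac{s + s}{g + s^{2}} = 4 + \frac{2 s}{g + s^{2}}$)
$\left(\left(-209 - 231\right) + \left(\frac{n{\left(1,Z \right)}}{82} - \frac{221}{74}\right)\right) \left(-204\right) = \left(\left(-209 - 231\right) - \left(\frac{221}{74} - \frac{2 \frac{1}{16 + 1^{2}} \left(1 + 2 \cdot 16 + 2 \cdot 1^{2}\right)}{82}\right)\right) \left(-204\right) = \left(-440 - \left(\frac{221}{74} - \frac{2 \left(1 + 32 + 2 \cdot 1\right)}{16 + 1} \cdot \frac{1}{82}\right)\right) \left(-204\right) = \left(-440 - \left(\frac{221}{74} - \frac{2 \left(1 + 32 + 2\right)}{17} \cdot \frac{1}{82}\right)\right) \left(-204\right) = \left(-440 - \left(\frac{221}{74} - 2 \cdot \frac{1}{17} \cdot 35 \cdot \frac{1}{82}\right)\right) \left(-204\right) = \left(-440 + \left(\frac{70}{17} \cdot \frac{1}{82} - \frac{221}{74}\right)\right) \left(-204\right) = \left(-440 + \left(\frac{35}{697} - \frac{221}{74}\right)\right) \left(-204\right) = \left(-440 - \frac{151447}{51578}\right) \left(-204\right) = \left(- \frac{22845767}{51578}\right) \left(-204\right) = \frac{137074602}{1517}$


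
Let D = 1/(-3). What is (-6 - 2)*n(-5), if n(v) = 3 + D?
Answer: -64/3 ≈ -21.333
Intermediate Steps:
D = -⅓ ≈ -0.33333
n(v) = 8/3 (n(v) = 3 - ⅓ = 8/3)
(-6 - 2)*n(-5) = (-6 - 2)*(8/3) = -8*8/3 = -64/3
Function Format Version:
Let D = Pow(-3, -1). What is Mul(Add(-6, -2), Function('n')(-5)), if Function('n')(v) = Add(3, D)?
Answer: Rational(-64, 3) ≈ -21.333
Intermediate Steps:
D = Rational(-1, 3) ≈ -0.33333
Function('n')(v) = Rational(8, 3) (Function('n')(v) = Add(3, Rational(-1, 3)) = Rational(8, 3))
Mul(Add(-6, -2), Function('n')(-5)) = Mul(Add(-6, -2), Rational(8, 3)) = Mul(-8, Rational(8, 3)) = Rational(-64, 3)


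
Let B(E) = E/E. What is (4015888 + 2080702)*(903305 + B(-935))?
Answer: 5507086326540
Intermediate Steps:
B(E) = 1
(4015888 + 2080702)*(903305 + B(-935)) = (4015888 + 2080702)*(903305 + 1) = 6096590*903306 = 5507086326540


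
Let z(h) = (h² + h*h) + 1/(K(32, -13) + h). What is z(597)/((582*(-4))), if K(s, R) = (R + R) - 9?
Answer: -400603717/1308336 ≈ -306.19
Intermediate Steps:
K(s, R) = -9 + 2*R (K(s, R) = 2*R - 9 = -9 + 2*R)
z(h) = 1/(-35 + h) + 2*h² (z(h) = (h² + h*h) + 1/((-9 + 2*(-13)) + h) = (h² + h²) + 1/((-9 - 26) + h) = 2*h² + 1/(-35 + h) = 1/(-35 + h) + 2*h²)
z(597)/((582*(-4))) = ((1 - 70*597² + 2*597³)/(-35 + 597))/((582*(-4))) = ((1 - 70*356409 + 2*212776173)/562)/(-2328) = ((1 - 24948630 + 425552346)/562)*(-1/2328) = ((1/562)*400603717)*(-1/2328) = (400603717/562)*(-1/2328) = -400603717/1308336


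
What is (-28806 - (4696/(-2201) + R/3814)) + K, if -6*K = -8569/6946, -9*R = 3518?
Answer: -15115557250146083/524780899596 ≈ -28804.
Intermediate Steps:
R = -3518/9 (R = -1/9*3518 = -3518/9 ≈ -390.89)
K = 8569/41676 (K = -(-8569)/(6*6946) = -1/6*(-8569/6946) = 8569/41676 ≈ 0.20561)
(-28806 - (4696/(-2201) + R/3814)) + K = (-28806 - (4696/(-2201) - 3518/9/3814)) + 8569/41676 = (-28806 - (4696*(-1/2201) - 3518/9*1/3814)) + 8569/41676 = (-28806 - (-4696/2201 - 1759/17163)) + 8569/41676 = (-28806 - 1*(-84469007/37775763)) + 8569/41676 = (-28806 + 84469007/37775763) + 8569/41676 = -1088084159971/37775763 + 8569/41676 = -15115557250146083/524780899596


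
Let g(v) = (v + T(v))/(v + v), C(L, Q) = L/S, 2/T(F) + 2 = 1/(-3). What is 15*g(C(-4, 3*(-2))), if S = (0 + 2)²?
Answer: 195/14 ≈ 13.929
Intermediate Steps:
S = 4 (S = 2² = 4)
T(F) = -6/7 (T(F) = 2/(-2 + 1/(-3)) = 2/(-2 - ⅓) = 2/(-7/3) = 2*(-3/7) = -6/7)
C(L, Q) = L/4
g(v) = (-6/7 + v)/(2*v) (g(v) = (v - 6/7)/(v + v) = (-6/7 + v)/((2*v)) = (-6/7 + v)*(1/(2*v)) = (-6/7 + v)/(2*v))
15*g(C(-4, 3*(-2))) = 15*((-6 + 7*((¼)*(-4)))/(14*(((¼)*(-4))))) = 15*((1/14)*(-6 + 7*(-1))/(-1)) = 15*((1/14)*(-1)*(-6 - 7)) = 15*((1/14)*(-1)*(-13)) = 15*(13/14) = 195/14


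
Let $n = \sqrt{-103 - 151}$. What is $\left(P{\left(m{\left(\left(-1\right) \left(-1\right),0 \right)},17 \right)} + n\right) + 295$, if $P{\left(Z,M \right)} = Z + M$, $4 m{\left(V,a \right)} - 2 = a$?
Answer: $\frac{625}{2} + i \sqrt{254} \approx 312.5 + 15.937 i$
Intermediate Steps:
$m{\left(V,a \right)} = \frac{1}{2} + \frac{a}{4}$
$n = i \sqrt{254}$ ($n = \sqrt{-254} = i \sqrt{254} \approx 15.937 i$)
$P{\left(Z,M \right)} = M + Z$
$\left(P{\left(m{\left(\left(-1\right) \left(-1\right),0 \right)},17 \right)} + n\right) + 295 = \left(\left(17 + \left(\frac{1}{2} + \frac{1}{4} \cdot 0\right)\right) + i \sqrt{254}\right) + 295 = \left(\left(17 + \left(\frac{1}{2} + 0\right)\right) + i \sqrt{254}\right) + 295 = \left(\left(17 + \frac{1}{2}\right) + i \sqrt{254}\right) + 295 = \left(\frac{35}{2} + i \sqrt{254}\right) + 295 = \frac{625}{2} + i \sqrt{254}$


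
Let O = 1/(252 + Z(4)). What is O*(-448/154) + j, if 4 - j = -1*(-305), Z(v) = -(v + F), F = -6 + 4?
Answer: -413891/1375 ≈ -301.01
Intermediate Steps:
F = -2
Z(v) = 2 - v (Z(v) = -(v - 2) = -(-2 + v) = 2 - v)
j = -301 (j = 4 - (-1)*(-305) = 4 - 1*305 = 4 - 305 = -301)
O = 1/250 (O = 1/(252 + (2 - 1*4)) = 1/(252 + (2 - 4)) = 1/(252 - 2) = 1/250 ≈ 0.0040000)
O*(-448/154) + j = (-448/154)/250 - 301 = (-448*1/154)/250 - 301 = (1/250)*(-32/11) - 301 = -16/1375 - 301 = -413891/1375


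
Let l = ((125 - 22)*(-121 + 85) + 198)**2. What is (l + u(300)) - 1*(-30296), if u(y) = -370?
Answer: 12350026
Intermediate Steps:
l = 12320100 (l = (103*(-36) + 198)**2 = (-3708 + 198)**2 = (-3510)**2 = 12320100)
(l + u(300)) - 1*(-30296) = (12320100 - 370) - 1*(-30296) = 12319730 + 30296 = 12350026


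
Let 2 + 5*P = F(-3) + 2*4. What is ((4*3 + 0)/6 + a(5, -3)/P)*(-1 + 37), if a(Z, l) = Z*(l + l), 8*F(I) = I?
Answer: -888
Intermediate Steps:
F(I) = I/8
a(Z, l) = 2*Z*l (a(Z, l) = Z*(2*l) = 2*Z*l)
P = 9/8 (P = -⅖ + ((⅛)*(-3) + 2*4)/5 = -⅖ + (-3/8 + 8)/5 = -⅖ + (⅕)*(61/8) = -⅖ + 61/40 = 9/8 ≈ 1.1250)
((4*3 + 0)/6 + a(5, -3)/P)*(-1 + 37) = ((4*3 + 0)/6 + (2*5*(-3))/(9/8))*(-1 + 37) = ((12 + 0)*(⅙) - 30*8/9)*36 = (12*(⅙) - 80/3)*36 = (2 - 80/3)*36 = -74/3*36 = -888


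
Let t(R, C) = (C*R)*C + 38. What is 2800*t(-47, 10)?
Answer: -13053600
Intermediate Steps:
t(R, C) = 38 + R*C**2 (t(R, C) = R*C**2 + 38 = 38 + R*C**2)
2800*t(-47, 10) = 2800*(38 - 47*10**2) = 2800*(38 - 47*100) = 2800*(38 - 4700) = 2800*(-4662) = -13053600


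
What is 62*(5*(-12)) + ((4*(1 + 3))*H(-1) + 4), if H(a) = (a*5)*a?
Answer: -3636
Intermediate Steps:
H(a) = 5*a² (H(a) = (5*a)*a = 5*a²)
62*(5*(-12)) + ((4*(1 + 3))*H(-1) + 4) = 62*(5*(-12)) + ((4*(1 + 3))*(5*(-1)²) + 4) = 62*(-60) + ((4*4)*(5*1) + 4) = -3720 + (16*5 + 4) = -3720 + (80 + 4) = -3720 + 84 = -3636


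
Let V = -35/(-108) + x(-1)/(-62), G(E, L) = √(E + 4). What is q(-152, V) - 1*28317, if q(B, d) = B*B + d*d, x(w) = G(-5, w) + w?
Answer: -1884895637/361584 - 1139*I/103788 ≈ -5212.9 - 0.010974*I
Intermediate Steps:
G(E, L) = √(4 + E)
x(w) = I + w (x(w) = √(4 - 5) + w = √(-1) + w = I + w)
V = 1139/3348 - I/62 (V = -35/(-108) + (I - 1)/(-62) = -35*(-1/108) + (-1 + I)*(-1/62) = 35/108 + (1/62 - I/62) = 1139/3348 - I/62 ≈ 0.3402 - 0.016129*I)
q(B, d) = B² + d²
q(-152, V) - 1*28317 = ((-152)² + (1139/3348 - I/62)²) - 1*28317 = (23104 + (1139/3348 - I/62)²) - 28317 = -5213 + (1139/3348 - I/62)²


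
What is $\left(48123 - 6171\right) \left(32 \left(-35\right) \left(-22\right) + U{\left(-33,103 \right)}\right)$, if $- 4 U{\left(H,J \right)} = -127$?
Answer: $1035029256$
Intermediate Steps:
$U{\left(H,J \right)} = \frac{127}{4}$ ($U{\left(H,J \right)} = \left(- \frac{1}{4}\right) \left(-127\right) = \frac{127}{4}$)
$\left(48123 - 6171\right) \left(32 \left(-35\right) \left(-22\right) + U{\left(-33,103 \right)}\right) = \left(48123 - 6171\right) \left(32 \left(-35\right) \left(-22\right) + \frac{127}{4}\right) = 41952 \left(\left(-1120\right) \left(-22\right) + \frac{127}{4}\right) = 41952 \left(24640 + \frac{127}{4}\right) = 41952 \cdot \frac{98687}{4} = 1035029256$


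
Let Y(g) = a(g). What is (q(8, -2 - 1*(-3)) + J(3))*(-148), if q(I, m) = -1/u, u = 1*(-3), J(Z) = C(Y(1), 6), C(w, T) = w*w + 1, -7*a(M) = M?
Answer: -29452/147 ≈ -200.35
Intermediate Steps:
a(M) = -M/7
Y(g) = -g/7
C(w, T) = 1 + w² (C(w, T) = w² + 1 = 1 + w²)
J(Z) = 50/49 (J(Z) = 1 + (-⅐*1)² = 1 + (-⅐)² = 1 + 1/49 = 50/49)
u = -3
q(I, m) = ⅓ (q(I, m) = -1/(-3) = -1*(-⅓) = ⅓)
(q(8, -2 - 1*(-3)) + J(3))*(-148) = (⅓ + 50/49)*(-148) = (199/147)*(-148) = -29452/147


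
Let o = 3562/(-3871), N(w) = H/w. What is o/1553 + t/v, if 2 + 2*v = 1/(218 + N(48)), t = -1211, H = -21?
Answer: 25342098900707/20878505599 ≈ 1213.8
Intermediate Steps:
N(w) = -21/w
o = -3562/3871 (o = 3562*(-1/3871) = -3562/3871 ≈ -0.92018)
v = -3473/3481 (v = -1 + 1/(2*(218 - 21/48)) = -1 + 1/(2*(218 - 21*1/48)) = -1 + 1/(2*(218 - 7/16)) = -1 + 1/(2*(3481/16)) = -1 + (1/2)*(16/3481) = -1 + 8/3481 = -3473/3481 ≈ -0.99770)
o/1553 + t/v = -3562/3871/1553 - 1211/(-3473/3481) = -3562/3871*1/1553 - 1211*(-3481/3473) = -3562/6011663 + 4215491/3473 = 25342098900707/20878505599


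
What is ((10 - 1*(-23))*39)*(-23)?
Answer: -29601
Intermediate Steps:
((10 - 1*(-23))*39)*(-23) = ((10 + 23)*39)*(-23) = (33*39)*(-23) = 1287*(-23) = -29601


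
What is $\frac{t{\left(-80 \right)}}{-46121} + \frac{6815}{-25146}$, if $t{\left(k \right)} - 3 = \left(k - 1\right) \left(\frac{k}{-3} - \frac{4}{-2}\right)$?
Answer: $- \frac{256001041}{1159758666} \approx -0.22074$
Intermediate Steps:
$t{\left(k \right)} = 3 + \left(-1 + k\right) \left(2 - \frac{k}{3}\right)$ ($t{\left(k \right)} = 3 + \left(k - 1\right) \left(\frac{k}{-3} - \frac{4}{-2}\right) = 3 + \left(-1 + k\right) \left(k \left(- \frac{1}{3}\right) - -2\right) = 3 + \left(-1 + k\right) \left(- \frac{k}{3} + 2\right) = 3 + \left(-1 + k\right) \left(2 - \frac{k}{3}\right)$)
$\frac{t{\left(-80 \right)}}{-46121} + \frac{6815}{-25146} = \frac{1 - \frac{\left(-80\right)^{2}}{3} + \frac{7}{3} \left(-80\right)}{-46121} + \frac{6815}{-25146} = \left(1 - \frac{6400}{3} - \frac{560}{3}\right) \left(- \frac{1}{46121}\right) + 6815 \left(- \frac{1}{25146}\right) = \left(1 - \frac{6400}{3} - \frac{560}{3}\right) \left(- \frac{1}{46121}\right) - \frac{6815}{25146} = \left(-2319\right) \left(- \frac{1}{46121}\right) - \frac{6815}{25146} = \frac{2319}{46121} - \frac{6815}{25146} = - \frac{256001041}{1159758666}$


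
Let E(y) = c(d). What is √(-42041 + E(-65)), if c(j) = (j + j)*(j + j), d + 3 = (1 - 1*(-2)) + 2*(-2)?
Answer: I*√41977 ≈ 204.88*I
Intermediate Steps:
d = -4 (d = -3 + ((1 - 1*(-2)) + 2*(-2)) = -3 + ((1 + 2) - 4) = -3 + (3 - 4) = -3 - 1 = -4)
c(j) = 4*j² (c(j) = (2*j)*(2*j) = 4*j²)
E(y) = 64 (E(y) = 4*(-4)² = 4*16 = 64)
√(-42041 + E(-65)) = √(-42041 + 64) = √(-41977) = I*√41977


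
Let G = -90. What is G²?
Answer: 8100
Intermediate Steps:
G² = (-90)² = 8100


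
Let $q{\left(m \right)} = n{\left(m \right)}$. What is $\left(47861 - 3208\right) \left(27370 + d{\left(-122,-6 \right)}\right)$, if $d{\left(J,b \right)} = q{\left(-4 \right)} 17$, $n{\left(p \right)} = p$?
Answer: $1219116206$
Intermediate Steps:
$q{\left(m \right)} = m$
$d{\left(J,b \right)} = -68$ ($d{\left(J,b \right)} = \left(-4\right) 17 = -68$)
$\left(47861 - 3208\right) \left(27370 + d{\left(-122,-6 \right)}\right) = \left(47861 - 3208\right) \left(27370 - 68\right) = 44653 \cdot 27302 = 1219116206$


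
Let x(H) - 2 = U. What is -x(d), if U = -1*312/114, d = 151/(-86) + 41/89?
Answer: 14/19 ≈ 0.73684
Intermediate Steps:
d = -9913/7654 (d = 151*(-1/86) + 41*(1/89) = -151/86 + 41/89 = -9913/7654 ≈ -1.2951)
U = -52/19 (U = -312*1/114 = -52/19 ≈ -2.7368)
x(H) = -14/19 (x(H) = 2 - 52/19 = -14/19)
-x(d) = -1*(-14/19) = 14/19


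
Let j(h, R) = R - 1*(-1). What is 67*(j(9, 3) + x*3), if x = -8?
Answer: -1340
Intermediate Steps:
j(h, R) = 1 + R (j(h, R) = R + 1 = 1 + R)
67*(j(9, 3) + x*3) = 67*((1 + 3) - 8*3) = 67*(4 - 24) = 67*(-20) = -1340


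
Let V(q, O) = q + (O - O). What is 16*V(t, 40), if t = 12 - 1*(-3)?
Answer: 240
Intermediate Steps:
t = 15 (t = 12 + 3 = 15)
V(q, O) = q (V(q, O) = q + 0 = q)
16*V(t, 40) = 16*15 = 240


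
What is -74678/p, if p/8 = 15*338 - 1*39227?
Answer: 37339/136628 ≈ 0.27329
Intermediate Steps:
p = -273256 (p = 8*(15*338 - 1*39227) = 8*(5070 - 39227) = 8*(-34157) = -273256)
-74678/p = -74678/(-273256) = -74678*(-1/273256) = 37339/136628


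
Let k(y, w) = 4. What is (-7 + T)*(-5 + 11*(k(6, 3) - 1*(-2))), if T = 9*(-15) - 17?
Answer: -9699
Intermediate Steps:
T = -152 (T = -135 - 17 = -152)
(-7 + T)*(-5 + 11*(k(6, 3) - 1*(-2))) = (-7 - 152)*(-5 + 11*(4 - 1*(-2))) = -159*(-5 + 11*(4 + 2)) = -159*(-5 + 11*6) = -159*(-5 + 66) = -159*61 = -9699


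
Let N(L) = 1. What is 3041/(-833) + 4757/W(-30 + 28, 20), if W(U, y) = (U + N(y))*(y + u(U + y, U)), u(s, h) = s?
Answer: -4078139/31654 ≈ -128.83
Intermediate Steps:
W(U, y) = (1 + U)*(U + 2*y) (W(U, y) = (U + 1)*(y + (U + y)) = (1 + U)*(U + 2*y))
3041/(-833) + 4757/W(-30 + 28, 20) = 3041/(-833) + 4757/((-30 + 28) + 2*20 + (-30 + 28)*20 + (-30 + 28)*((-30 + 28) + 20)) = 3041*(-1/833) + 4757/(-2 + 40 - 2*20 - 2*(-2 + 20)) = -3041/833 + 4757/(-2 + 40 - 40 - 2*18) = -3041/833 + 4757/(-2 + 40 - 40 - 36) = -3041/833 + 4757/(-38) = -3041/833 + 4757*(-1/38) = -3041/833 - 4757/38 = -4078139/31654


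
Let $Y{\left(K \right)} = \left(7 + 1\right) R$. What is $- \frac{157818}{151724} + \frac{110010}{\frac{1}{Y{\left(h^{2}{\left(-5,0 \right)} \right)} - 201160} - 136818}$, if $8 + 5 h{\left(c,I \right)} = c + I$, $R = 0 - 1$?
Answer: $- \frac{770141520138297}{417596086125470} \approx -1.8442$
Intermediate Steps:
$R = -1$
$h{\left(c,I \right)} = - \frac{8}{5} + \frac{I}{5} + \frac{c}{5}$ ($h{\left(c,I \right)} = - \frac{8}{5} + \frac{c + I}{5} = - \frac{8}{5} + \frac{I + c}{5} = - \frac{8}{5} + \left(\frac{I}{5} + \frac{c}{5}\right) = - \frac{8}{5} + \frac{I}{5} + \frac{c}{5}$)
$Y{\left(K \right)} = -8$ ($Y{\left(K \right)} = \left(7 + 1\right) \left(-1\right) = 8 \left(-1\right) = -8$)
$- \frac{157818}{151724} + \frac{110010}{\frac{1}{Y{\left(h^{2}{\left(-5,0 \right)} \right)} - 201160} - 136818} = - \frac{157818}{151724} + \frac{110010}{\frac{1}{-8 - 201160} - 136818} = \left(-157818\right) \frac{1}{151724} + \frac{110010}{\frac{1}{-201168} - 136818} = - \frac{78909}{75862} + \frac{110010}{- \frac{1}{201168} - 136818} = - \frac{78909}{75862} + \frac{110010}{- \frac{27523403425}{201168}} = - \frac{78909}{75862} + 110010 \left(- \frac{201168}{27523403425}\right) = - \frac{78909}{75862} - \frac{4426098336}{5504680685} = - \frac{770141520138297}{417596086125470}$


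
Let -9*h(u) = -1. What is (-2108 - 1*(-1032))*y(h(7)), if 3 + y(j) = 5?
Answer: -2152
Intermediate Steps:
h(u) = 1/9 (h(u) = -1/9*(-1) = 1/9)
y(j) = 2 (y(j) = -3 + 5 = 2)
(-2108 - 1*(-1032))*y(h(7)) = (-2108 - 1*(-1032))*2 = (-2108 + 1032)*2 = -1076*2 = -2152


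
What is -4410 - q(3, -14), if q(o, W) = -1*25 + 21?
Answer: -4406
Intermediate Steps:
q(o, W) = -4 (q(o, W) = -25 + 21 = -4)
-4410 - q(3, -14) = -4410 - 1*(-4) = -4410 + 4 = -4406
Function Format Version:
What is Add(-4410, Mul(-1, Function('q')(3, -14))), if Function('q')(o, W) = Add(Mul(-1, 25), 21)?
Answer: -4406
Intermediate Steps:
Function('q')(o, W) = -4 (Function('q')(o, W) = Add(-25, 21) = -4)
Add(-4410, Mul(-1, Function('q')(3, -14))) = Add(-4410, Mul(-1, -4)) = Add(-4410, 4) = -4406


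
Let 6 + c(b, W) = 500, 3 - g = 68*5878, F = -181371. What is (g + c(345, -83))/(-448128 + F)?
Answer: 133069/209833 ≈ 0.63417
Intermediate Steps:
g = -399701 (g = 3 - 68*5878 = 3 - 1*399704 = 3 - 399704 = -399701)
c(b, W) = 494 (c(b, W) = -6 + 500 = 494)
(g + c(345, -83))/(-448128 + F) = (-399701 + 494)/(-448128 - 181371) = -399207/(-629499) = -399207*(-1/629499) = 133069/209833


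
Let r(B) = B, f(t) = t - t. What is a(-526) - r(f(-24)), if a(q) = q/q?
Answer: 1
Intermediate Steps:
f(t) = 0
a(q) = 1
a(-526) - r(f(-24)) = 1 - 1*0 = 1 + 0 = 1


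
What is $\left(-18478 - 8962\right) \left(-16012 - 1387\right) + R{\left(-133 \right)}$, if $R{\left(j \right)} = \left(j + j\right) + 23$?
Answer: $477428317$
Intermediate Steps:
$R{\left(j \right)} = 23 + 2 j$ ($R{\left(j \right)} = 2 j + 23 = 23 + 2 j$)
$\left(-18478 - 8962\right) \left(-16012 - 1387\right) + R{\left(-133 \right)} = \left(-18478 - 8962\right) \left(-16012 - 1387\right) + \left(23 + 2 \left(-133\right)\right) = \left(-27440\right) \left(-17399\right) + \left(23 - 266\right) = 477428560 - 243 = 477428317$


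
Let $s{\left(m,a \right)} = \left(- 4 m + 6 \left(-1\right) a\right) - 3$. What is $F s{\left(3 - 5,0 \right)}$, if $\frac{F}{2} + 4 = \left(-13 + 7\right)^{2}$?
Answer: $320$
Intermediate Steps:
$F = 64$ ($F = -8 + 2 \left(-13 + 7\right)^{2} = -8 + 2 \left(-6\right)^{2} = -8 + 2 \cdot 36 = -8 + 72 = 64$)
$s{\left(m,a \right)} = -3 - 6 a - 4 m$ ($s{\left(m,a \right)} = \left(- 4 m - 6 a\right) - 3 = \left(- 6 a - 4 m\right) - 3 = -3 - 6 a - 4 m$)
$F s{\left(3 - 5,0 \right)} = 64 \left(-3 - 0 - 4 \left(3 - 5\right)\right) = 64 \left(-3 + 0 - -8\right) = 64 \left(-3 + 0 + 8\right) = 64 \cdot 5 = 320$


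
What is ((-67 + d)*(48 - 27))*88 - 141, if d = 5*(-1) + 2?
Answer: -129501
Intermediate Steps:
d = -3 (d = -5 + 2 = -3)
((-67 + d)*(48 - 27))*88 - 141 = ((-67 - 3)*(48 - 27))*88 - 141 = -70*21*88 - 141 = -1470*88 - 141 = -129360 - 141 = -129501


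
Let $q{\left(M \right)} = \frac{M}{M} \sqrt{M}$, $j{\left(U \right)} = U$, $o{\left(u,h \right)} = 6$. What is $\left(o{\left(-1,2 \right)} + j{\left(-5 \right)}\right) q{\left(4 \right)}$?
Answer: $2$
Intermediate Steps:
$q{\left(M \right)} = \sqrt{M}$ ($q{\left(M \right)} = 1 \sqrt{M} = \sqrt{M}$)
$\left(o{\left(-1,2 \right)} + j{\left(-5 \right)}\right) q{\left(4 \right)} = \left(6 - 5\right) \sqrt{4} = 1 \cdot 2 = 2$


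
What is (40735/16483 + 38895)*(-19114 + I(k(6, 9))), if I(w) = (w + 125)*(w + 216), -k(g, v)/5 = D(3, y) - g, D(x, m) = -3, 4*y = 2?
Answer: 16192809137120/16483 ≈ 9.8239e+8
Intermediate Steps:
y = ½ (y = (¼)*2 = ½ ≈ 0.50000)
k(g, v) = 15 + 5*g (k(g, v) = -5*(-3 - g) = 15 + 5*g)
I(w) = (125 + w)*(216 + w)
(40735/16483 + 38895)*(-19114 + I(k(6, 9))) = (40735/16483 + 38895)*(-19114 + (27000 + (15 + 5*6)² + 341*(15 + 5*6))) = (40735*(1/16483) + 38895)*(-19114 + (27000 + (15 + 30)² + 341*(15 + 30))) = (40735/16483 + 38895)*(-19114 + (27000 + 45² + 341*45)) = 641147020*(-19114 + (27000 + 2025 + 15345))/16483 = 641147020*(-19114 + 44370)/16483 = (641147020/16483)*25256 = 16192809137120/16483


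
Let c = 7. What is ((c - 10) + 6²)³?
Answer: 35937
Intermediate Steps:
((c - 10) + 6²)³ = ((7 - 10) + 6²)³ = (-3 + 36)³ = 33³ = 35937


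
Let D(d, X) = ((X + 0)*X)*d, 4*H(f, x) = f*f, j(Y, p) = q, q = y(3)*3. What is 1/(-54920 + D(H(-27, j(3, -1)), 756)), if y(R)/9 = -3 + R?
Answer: 1/104107516 ≈ 9.6055e-9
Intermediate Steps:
y(R) = -27 + 9*R (y(R) = 9*(-3 + R) = -27 + 9*R)
q = 0 (q = (-27 + 9*3)*3 = (-27 + 27)*3 = 0*3 = 0)
j(Y, p) = 0
H(f, x) = f²/4 (H(f, x) = (f*f)/4 = f²/4)
D(d, X) = d*X² (D(d, X) = (X*X)*d = X²*d = d*X²)
1/(-54920 + D(H(-27, j(3, -1)), 756)) = 1/(-54920 + ((¼)*(-27)²)*756²) = 1/(-54920 + ((¼)*729)*571536) = 1/(-54920 + (729/4)*571536) = 1/(-54920 + 104162436) = 1/104107516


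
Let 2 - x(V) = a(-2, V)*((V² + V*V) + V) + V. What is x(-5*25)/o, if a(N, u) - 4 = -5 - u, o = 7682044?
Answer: -3859373/7682044 ≈ -0.50239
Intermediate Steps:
a(N, u) = -1 - u (a(N, u) = 4 + (-5 - u) = -1 - u)
x(V) = 2 - V - (-1 - V)*(V + 2*V²) (x(V) = 2 - ((-1 - V)*((V² + V*V) + V) + V) = 2 - ((-1 - V)*((V² + V²) + V) + V) = 2 - ((-1 - V)*(2*V² + V) + V) = 2 - ((-1 - V)*(V + 2*V²) + V) = 2 - (V + (-1 - V)*(V + 2*V²)) = 2 + (-V - (-1 - V)*(V + 2*V²)) = 2 - V - (-1 - V)*(V + 2*V²))
x(-5*25)/o = (2 + 2*(-5*25)³ + 3*(-5*25)²)/7682044 = (2 + 2*(-125)³ + 3*(-125)²)*(1/7682044) = (2 + 2*(-1953125) + 3*15625)*(1/7682044) = (2 - 3906250 + 46875)*(1/7682044) = -3859373*1/7682044 = -3859373/7682044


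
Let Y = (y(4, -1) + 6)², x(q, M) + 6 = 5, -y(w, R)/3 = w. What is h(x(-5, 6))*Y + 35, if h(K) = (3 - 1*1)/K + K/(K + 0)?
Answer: -1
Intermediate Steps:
y(w, R) = -3*w
x(q, M) = -1 (x(q, M) = -6 + 5 = -1)
Y = 36 (Y = (-3*4 + 6)² = (-12 + 6)² = (-6)² = 36)
h(K) = 1 + 2/K (h(K) = (3 - 1)/K + K/K = 2/K + 1 = 1 + 2/K)
h(x(-5, 6))*Y + 35 = ((2 - 1)/(-1))*36 + 35 = -1*1*36 + 35 = -1*36 + 35 = -36 + 35 = -1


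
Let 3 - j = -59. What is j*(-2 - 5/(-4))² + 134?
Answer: 1351/8 ≈ 168.88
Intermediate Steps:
j = 62 (j = 3 - 1*(-59) = 3 + 59 = 62)
j*(-2 - 5/(-4))² + 134 = 62*(-2 - 5/(-4))² + 134 = 62*(-2 - 5*(-¼))² + 134 = 62*(-2 + 5/4)² + 134 = 62*(-¾)² + 134 = 62*(9/16) + 134 = 279/8 + 134 = 1351/8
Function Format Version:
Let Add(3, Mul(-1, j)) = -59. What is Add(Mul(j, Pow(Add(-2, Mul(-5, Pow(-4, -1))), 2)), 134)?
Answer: Rational(1351, 8) ≈ 168.88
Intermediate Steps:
j = 62 (j = Add(3, Mul(-1, -59)) = Add(3, 59) = 62)
Add(Mul(j, Pow(Add(-2, Mul(-5, Pow(-4, -1))), 2)), 134) = Add(Mul(62, Pow(Add(-2, Mul(-5, Pow(-4, -1))), 2)), 134) = Add(Mul(62, Pow(Add(-2, Mul(-5, Rational(-1, 4))), 2)), 134) = Add(Mul(62, Pow(Add(-2, Rational(5, 4)), 2)), 134) = Add(Mul(62, Pow(Rational(-3, 4), 2)), 134) = Add(Mul(62, Rational(9, 16)), 134) = Add(Rational(279, 8), 134) = Rational(1351, 8)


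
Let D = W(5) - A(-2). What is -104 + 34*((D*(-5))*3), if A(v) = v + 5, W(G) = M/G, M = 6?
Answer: 814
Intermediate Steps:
W(G) = 6/G
A(v) = 5 + v
D = -9/5 (D = 6/5 - (5 - 2) = 6*(⅕) - 1*3 = 6/5 - 3 = -9/5 ≈ -1.8000)
-104 + 34*((D*(-5))*3) = -104 + 34*(-9/5*(-5)*3) = -104 + 34*(9*3) = -104 + 34*27 = -104 + 918 = 814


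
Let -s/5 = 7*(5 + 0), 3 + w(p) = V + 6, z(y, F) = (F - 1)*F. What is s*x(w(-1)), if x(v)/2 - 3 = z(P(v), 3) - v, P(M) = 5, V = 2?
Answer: -1400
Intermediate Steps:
z(y, F) = F*(-1 + F) (z(y, F) = (-1 + F)*F = F*(-1 + F))
w(p) = 5 (w(p) = -3 + (2 + 6) = -3 + 8 = 5)
x(v) = 18 - 2*v (x(v) = 6 + 2*(3*(-1 + 3) - v) = 6 + 2*(3*2 - v) = 6 + 2*(6 - v) = 6 + (12 - 2*v) = 18 - 2*v)
s = -175 (s = -35*(5 + 0) = -35*5 = -5*35 = -175)
s*x(w(-1)) = -175*(18 - 2*5) = -175*(18 - 10) = -175*8 = -1400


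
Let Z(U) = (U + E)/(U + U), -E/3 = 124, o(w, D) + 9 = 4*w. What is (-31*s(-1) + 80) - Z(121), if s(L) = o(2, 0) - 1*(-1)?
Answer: 19611/242 ≈ 81.037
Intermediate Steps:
o(w, D) = -9 + 4*w
s(L) = 0 (s(L) = (-9 + 4*2) - 1*(-1) = (-9 + 8) + 1 = -1 + 1 = 0)
E = -372 (E = -3*124 = -372)
Z(U) = (-372 + U)/(2*U) (Z(U) = (U - 372)/(U + U) = (-372 + U)/((2*U)) = (-372 + U)*(1/(2*U)) = (-372 + U)/(2*U))
(-31*s(-1) + 80) - Z(121) = (-31*0 + 80) - (-372 + 121)/(2*121) = (0 + 80) - (-251)/(2*121) = 80 - 1*(-251/242) = 80 + 251/242 = 19611/242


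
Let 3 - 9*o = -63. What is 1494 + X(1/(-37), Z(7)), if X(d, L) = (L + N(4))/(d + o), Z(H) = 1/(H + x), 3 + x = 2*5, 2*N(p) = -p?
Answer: 16959879/11354 ≈ 1493.7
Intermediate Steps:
o = 22/3 (o = 1/3 - 1/9*(-63) = 1/3 + 7 = 22/3 ≈ 7.3333)
N(p) = -p/2 (N(p) = (-p)/2 = -p/2)
x = 7 (x = -3 + 2*5 = -3 + 10 = 7)
Z(H) = 1/(7 + H) (Z(H) = 1/(H + 7) = 1/(7 + H))
X(d, L) = (-2 + L)/(22/3 + d) (X(d, L) = (L - 1/2*4)/(d + 22/3) = (L - 2)/(22/3 + d) = (-2 + L)/(22/3 + d))
1494 + X(1/(-37), Z(7)) = 1494 + 3*(-2 + 1/(7 + 7))/(22 + 3/(-37)) = 1494 + 3*(-2 + 1/14)/(22 + 3*(-1/37)) = 1494 + 3*(-2 + 1/14)/(22 - 3/37) = 1494 + 3*(-27/14)/(811/37) = 1494 + 3*(37/811)*(-27/14) = 1494 - 2997/11354 = 16959879/11354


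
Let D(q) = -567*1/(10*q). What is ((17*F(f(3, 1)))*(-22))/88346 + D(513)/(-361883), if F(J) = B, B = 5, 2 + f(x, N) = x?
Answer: -64287587317/3037236974210 ≈ -0.021166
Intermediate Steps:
f(x, N) = -2 + x
F(J) = 5
D(q) = -567/(10*q) (D(q) = -567*1/(10*q) = -567/(10*q))
((17*F(f(3, 1)))*(-22))/88346 + D(513)/(-361883) = ((17*5)*(-22))/88346 - 567/10/513/(-361883) = (85*(-22))*(1/88346) - 567/10*1/513*(-1/361883) = -1870*1/88346 - 21/190*(-1/361883) = -935/44173 + 21/68757770 = -64287587317/3037236974210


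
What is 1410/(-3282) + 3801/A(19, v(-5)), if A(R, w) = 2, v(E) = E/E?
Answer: 2078677/1094 ≈ 1900.1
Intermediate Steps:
v(E) = 1
1410/(-3282) + 3801/A(19, v(-5)) = 1410/(-3282) + 3801/2 = 1410*(-1/3282) + 3801*(½) = -235/547 + 3801/2 = 2078677/1094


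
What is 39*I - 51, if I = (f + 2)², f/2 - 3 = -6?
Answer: 573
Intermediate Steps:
f = -6 (f = 6 + 2*(-6) = 6 - 12 = -6)
I = 16 (I = (-6 + 2)² = (-4)² = 16)
39*I - 51 = 39*16 - 51 = 624 - 51 = 573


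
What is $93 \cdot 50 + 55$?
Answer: $4705$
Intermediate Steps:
$93 \cdot 50 + 55 = 4650 + 55 = 4705$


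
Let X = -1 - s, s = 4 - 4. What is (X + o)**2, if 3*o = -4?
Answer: 49/9 ≈ 5.4444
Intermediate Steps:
s = 0
X = -1 (X = -1 - 1*0 = -1 + 0 = -1)
o = -4/3 (o = (1/3)*(-4) = -4/3 ≈ -1.3333)
(X + o)**2 = (-1 - 4/3)**2 = (-7/3)**2 = 49/9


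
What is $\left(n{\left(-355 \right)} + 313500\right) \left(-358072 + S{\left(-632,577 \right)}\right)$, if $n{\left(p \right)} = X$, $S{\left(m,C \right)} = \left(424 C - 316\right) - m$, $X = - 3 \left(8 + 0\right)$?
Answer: $-35456643408$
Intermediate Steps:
$X = -24$ ($X = \left(-3\right) 8 = -24$)
$S{\left(m,C \right)} = -316 - m + 424 C$ ($S{\left(m,C \right)} = \left(-316 + 424 C\right) - m = -316 - m + 424 C$)
$n{\left(p \right)} = -24$
$\left(n{\left(-355 \right)} + 313500\right) \left(-358072 + S{\left(-632,577 \right)}\right) = \left(-24 + 313500\right) \left(-358072 - -244964\right) = 313476 \left(-358072 + \left(-316 + 632 + 244648\right)\right) = 313476 \left(-358072 + 244964\right) = 313476 \left(-113108\right) = -35456643408$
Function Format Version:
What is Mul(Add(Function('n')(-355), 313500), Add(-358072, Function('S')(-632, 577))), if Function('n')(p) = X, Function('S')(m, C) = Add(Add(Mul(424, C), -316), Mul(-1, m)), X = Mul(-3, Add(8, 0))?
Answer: -35456643408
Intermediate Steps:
X = -24 (X = Mul(-3, 8) = -24)
Function('S')(m, C) = Add(-316, Mul(-1, m), Mul(424, C)) (Function('S')(m, C) = Add(Add(-316, Mul(424, C)), Mul(-1, m)) = Add(-316, Mul(-1, m), Mul(424, C)))
Function('n')(p) = -24
Mul(Add(Function('n')(-355), 313500), Add(-358072, Function('S')(-632, 577))) = Mul(Add(-24, 313500), Add(-358072, Add(-316, Mul(-1, -632), Mul(424, 577)))) = Mul(313476, Add(-358072, Add(-316, 632, 244648))) = Mul(313476, Add(-358072, 244964)) = Mul(313476, -113108) = -35456643408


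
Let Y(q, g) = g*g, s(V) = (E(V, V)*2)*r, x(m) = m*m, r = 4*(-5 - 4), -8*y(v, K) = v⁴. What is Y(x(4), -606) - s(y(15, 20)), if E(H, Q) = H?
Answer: -88389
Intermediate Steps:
y(v, K) = -v⁴/8
r = -36 (r = 4*(-9) = -36)
x(m) = m²
s(V) = -72*V (s(V) = (V*2)*(-36) = (2*V)*(-36) = -72*V)
Y(q, g) = g²
Y(x(4), -606) - s(y(15, 20)) = (-606)² - (-72)*(-⅛*15⁴) = 367236 - (-72)*(-⅛*50625) = 367236 - (-72)*(-50625)/8 = 367236 - 1*455625 = 367236 - 455625 = -88389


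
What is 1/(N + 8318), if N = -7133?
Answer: 1/1185 ≈ 0.00084388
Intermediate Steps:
1/(N + 8318) = 1/(-7133 + 8318) = 1/1185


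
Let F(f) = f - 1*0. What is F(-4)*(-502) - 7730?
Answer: -5722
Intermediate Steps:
F(f) = f (F(f) = f + 0 = f)
F(-4)*(-502) - 7730 = -4*(-502) - 7730 = 2008 - 7730 = -5722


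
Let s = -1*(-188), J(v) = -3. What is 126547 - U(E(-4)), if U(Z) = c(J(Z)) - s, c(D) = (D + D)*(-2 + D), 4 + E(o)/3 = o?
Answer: 126705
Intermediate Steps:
E(o) = -12 + 3*o
s = 188
c(D) = 2*D*(-2 + D) (c(D) = (2*D)*(-2 + D) = 2*D*(-2 + D))
U(Z) = -158 (U(Z) = 2*(-3)*(-2 - 3) - 1*188 = 2*(-3)*(-5) - 188 = 30 - 188 = -158)
126547 - U(E(-4)) = 126547 - 1*(-158) = 126547 + 158 = 126705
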